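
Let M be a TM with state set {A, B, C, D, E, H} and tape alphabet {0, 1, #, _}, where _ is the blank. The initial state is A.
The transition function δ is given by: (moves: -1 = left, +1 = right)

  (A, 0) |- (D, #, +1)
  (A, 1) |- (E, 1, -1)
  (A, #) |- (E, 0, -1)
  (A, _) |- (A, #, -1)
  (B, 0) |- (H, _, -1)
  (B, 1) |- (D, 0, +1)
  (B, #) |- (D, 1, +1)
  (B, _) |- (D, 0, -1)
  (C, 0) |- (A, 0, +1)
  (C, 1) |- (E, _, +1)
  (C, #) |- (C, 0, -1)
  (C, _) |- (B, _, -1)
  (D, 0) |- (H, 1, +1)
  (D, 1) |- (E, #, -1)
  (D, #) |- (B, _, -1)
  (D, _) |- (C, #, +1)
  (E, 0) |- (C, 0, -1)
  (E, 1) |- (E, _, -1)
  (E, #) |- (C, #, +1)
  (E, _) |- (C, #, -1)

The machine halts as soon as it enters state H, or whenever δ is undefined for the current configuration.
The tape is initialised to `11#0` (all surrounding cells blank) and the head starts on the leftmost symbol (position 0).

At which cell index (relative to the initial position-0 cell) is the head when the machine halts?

1

state=A head=0 tape=____[1]1#0   (A,1)→(E,1,-1)
state=E head=-1 tape=___[_]11#0   (E,_)→(C,#,-1)
state=C head=-2 tape=__[_]#11#0   (C,_)→(B,_,-1)
state=B head=-3 tape=_[_]_#11#0   (B,_)→(D,0,-1)
state=D head=-4 tape=[_]0_#11#0   (D,_)→(C,#,+1)
state=C head=-3 tape=#[0]_#11#0   (C,0)→(A,0,+1)
state=A head=-2 tape=#0[_]#11#0   (A,_)→(A,#,-1)
state=A head=-3 tape=#[0]##11#0   (A,0)→(D,#,+1)
state=D head=-2 tape=##[#]#11#0   (D,#)→(B,_,-1)
state=B head=-3 tape=#[#]_#11#0   (B,#)→(D,1,+1)
state=D head=-2 tape=#1[_]#11#0   (D,_)→(C,#,+1)
state=C head=-1 tape=#1#[#]11#0   (C,#)→(C,0,-1)
state=C head=-2 tape=#1[#]011#0   (C,#)→(C,0,-1)
state=C head=-3 tape=#[1]0011#0   (C,1)→(E,_,+1)
state=E head=-2 tape=#_[0]011#0   (E,0)→(C,0,-1)
state=C head=-3 tape=#[_]0011#0   (C,_)→(B,_,-1)
state=B head=-4 tape=[#]_0011#0   (B,#)→(D,1,+1)
state=D head=-3 tape=1[_]0011#0   (D,_)→(C,#,+1)
state=C head=-2 tape=1#[0]011#0   (C,0)→(A,0,+1)
state=A head=-1 tape=1#0[0]11#0   (A,0)→(D,#,+1)
state=D head=0 tape=1#0#[1]1#0   (D,1)→(E,#,-1)
state=E head=-1 tape=1#0[#]#1#0   (E,#)→(C,#,+1)
state=C head=0 tape=1#0#[#]1#0   (C,#)→(C,0,-1)
state=C head=-1 tape=1#0[#]01#0   (C,#)→(C,0,-1)
state=C head=-2 tape=1#[0]001#0   (C,0)→(A,0,+1)
state=A head=-1 tape=1#0[0]01#0   (A,0)→(D,#,+1)
state=D head=0 tape=1#0#[0]1#0   (D,0)→(H,1,+1)
state=H head=1 tape=1#0#1[1]#0
At halt the head is at cell 1.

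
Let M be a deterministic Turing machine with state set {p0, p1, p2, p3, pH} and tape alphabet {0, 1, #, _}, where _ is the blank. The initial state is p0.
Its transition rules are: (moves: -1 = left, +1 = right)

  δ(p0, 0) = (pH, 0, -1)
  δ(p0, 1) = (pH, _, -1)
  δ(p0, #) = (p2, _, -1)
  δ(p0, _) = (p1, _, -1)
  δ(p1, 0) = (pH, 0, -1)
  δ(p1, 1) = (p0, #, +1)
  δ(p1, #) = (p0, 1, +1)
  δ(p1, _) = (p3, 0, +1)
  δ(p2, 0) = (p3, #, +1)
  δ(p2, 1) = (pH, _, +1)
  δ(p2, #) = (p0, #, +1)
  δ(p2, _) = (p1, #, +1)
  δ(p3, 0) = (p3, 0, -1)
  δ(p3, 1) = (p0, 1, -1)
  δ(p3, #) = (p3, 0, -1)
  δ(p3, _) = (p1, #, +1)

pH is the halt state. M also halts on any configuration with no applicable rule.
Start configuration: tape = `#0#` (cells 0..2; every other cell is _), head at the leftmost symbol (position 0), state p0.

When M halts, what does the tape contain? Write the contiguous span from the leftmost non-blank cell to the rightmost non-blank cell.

p0 | __[#]0#   read # → write _, move -1, go to p2
p2 | _[_]_0#   read _ → write #, move +1, go to p1
p1 | _#[_]0#   read _ → write 0, move +1, go to p3
p3 | _#0[0]#   read 0 → write 0, move -1, go to p3
p3 | _#[0]0#   read 0 → write 0, move -1, go to p3
p3 | _[#]00#   read # → write 0, move -1, go to p3
p3 | [_]000#   read _ → write #, move +1, go to p1
p1 | #[0]00#   read 0 → write 0, move -1, go to pH
pH | [#]000#
The non-blank tape span at halt is #000#.

#000#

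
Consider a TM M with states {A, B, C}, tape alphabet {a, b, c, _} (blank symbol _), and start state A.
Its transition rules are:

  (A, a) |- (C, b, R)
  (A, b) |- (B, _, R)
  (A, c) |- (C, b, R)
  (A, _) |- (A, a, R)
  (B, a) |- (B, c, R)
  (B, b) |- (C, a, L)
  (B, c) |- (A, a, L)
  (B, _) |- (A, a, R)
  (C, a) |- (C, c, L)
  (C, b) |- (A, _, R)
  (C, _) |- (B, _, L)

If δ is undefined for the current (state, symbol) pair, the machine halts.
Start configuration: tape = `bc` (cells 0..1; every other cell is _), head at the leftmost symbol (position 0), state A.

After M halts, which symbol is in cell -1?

state=A head=0 tape=__[b]c_   (A,b)→(B,_,R)
state=B head=1 tape=___[c]_   (B,c)→(A,a,L)
state=A head=0 tape=__[_]a_   (A,_)→(A,a,R)
state=A head=1 tape=__a[a]_   (A,a)→(C,b,R)
state=C head=2 tape=__ab[_]   (C,_)→(B,_,L)
state=B head=1 tape=__a[b]_   (B,b)→(C,a,L)
state=C head=0 tape=__[a]a_   (C,a)→(C,c,L)
state=C head=-1 tape=_[_]ca_   (C,_)→(B,_,L)
state=B head=-2 tape=[_]_ca_   (B,_)→(A,a,R)
state=A head=-1 tape=a[_]ca_   (A,_)→(A,a,R)
state=A head=0 tape=aa[c]a_   (A,c)→(C,b,R)
state=C head=1 tape=aab[a]_   (C,a)→(C,c,L)
state=C head=0 tape=aa[b]c_   (C,b)→(A,_,R)
state=A head=1 tape=aa_[c]_   (A,c)→(C,b,R)
state=C head=2 tape=aa_b[_]   (C,_)→(B,_,L)
state=B head=1 tape=aa_[b]_   (B,b)→(C,a,L)
state=C head=0 tape=aa[_]a_   (C,_)→(B,_,L)
state=B head=-1 tape=a[a]_a_   (B,a)→(B,c,R)
state=B head=0 tape=ac[_]a_   (B,_)→(A,a,R)
state=A head=1 tape=aca[a]_   (A,a)→(C,b,R)
state=C head=2 tape=acab[_]   (C,_)→(B,_,L)
state=B head=1 tape=aca[b]_   (B,b)→(C,a,L)
state=C head=0 tape=ac[a]a_   (C,a)→(C,c,L)
state=C head=-1 tape=a[c]ca_
Cell -1 holds c when M halts.

c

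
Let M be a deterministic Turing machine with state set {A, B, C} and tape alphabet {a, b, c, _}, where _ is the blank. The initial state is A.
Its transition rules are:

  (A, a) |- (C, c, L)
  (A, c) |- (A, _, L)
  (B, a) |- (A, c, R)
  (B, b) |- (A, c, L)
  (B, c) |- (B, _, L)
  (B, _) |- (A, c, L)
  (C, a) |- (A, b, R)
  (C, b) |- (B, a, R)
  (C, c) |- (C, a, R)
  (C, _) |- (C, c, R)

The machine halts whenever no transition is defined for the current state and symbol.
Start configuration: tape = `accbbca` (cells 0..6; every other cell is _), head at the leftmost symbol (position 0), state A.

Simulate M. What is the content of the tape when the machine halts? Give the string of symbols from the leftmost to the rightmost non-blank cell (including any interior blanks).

state=A head=0 tape=_[a]ccbbca   (A,a)→(C,c,L)
state=C head=-1 tape=[_]cccbbca   (C,_)→(C,c,R)
state=C head=0 tape=c[c]ccbbca   (C,c)→(C,a,R)
state=C head=1 tape=ca[c]cbbca   (C,c)→(C,a,R)
state=C head=2 tape=caa[c]bbca   (C,c)→(C,a,R)
state=C head=3 tape=caaa[b]bca   (C,b)→(B,a,R)
state=B head=4 tape=caaaa[b]ca   (B,b)→(A,c,L)
state=A head=3 tape=caaa[a]cca   (A,a)→(C,c,L)
state=C head=2 tape=caa[a]ccca   (C,a)→(A,b,R)
state=A head=3 tape=caab[c]cca   (A,c)→(A,_,L)
state=A head=2 tape=caa[b]_cca
The non-blank tape span at halt is caab_cca.

caab_cca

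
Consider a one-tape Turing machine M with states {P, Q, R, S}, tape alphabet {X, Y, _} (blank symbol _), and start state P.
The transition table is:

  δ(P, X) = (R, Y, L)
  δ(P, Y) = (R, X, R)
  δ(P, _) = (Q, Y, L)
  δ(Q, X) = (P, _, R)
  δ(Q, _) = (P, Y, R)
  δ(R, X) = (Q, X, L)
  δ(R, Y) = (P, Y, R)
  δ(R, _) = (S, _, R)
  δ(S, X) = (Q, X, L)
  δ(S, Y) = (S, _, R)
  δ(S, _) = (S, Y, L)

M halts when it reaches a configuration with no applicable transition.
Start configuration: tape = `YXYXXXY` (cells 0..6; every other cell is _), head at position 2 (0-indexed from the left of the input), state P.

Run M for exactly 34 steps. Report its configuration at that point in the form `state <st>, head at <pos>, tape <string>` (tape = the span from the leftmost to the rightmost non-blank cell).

state=P head=2 tape=YX[Y]XXXY__   (P,Y)→(R,X,R)
state=R head=3 tape=YXX[X]XXY__   (R,X)→(Q,X,L)
state=Q head=2 tape=YX[X]XXXY__   (Q,X)→(P,_,R)
state=P head=3 tape=YX_[X]XXY__   (P,X)→(R,Y,L)
state=R head=2 tape=YX[_]YXXY__   (R,_)→(S,_,R)
state=S head=3 tape=YX_[Y]XXY__   (S,Y)→(S,_,R)
state=S head=4 tape=YX__[X]XY__   (S,X)→(Q,X,L)
state=Q head=3 tape=YX_[_]XXY__   (Q,_)→(P,Y,R)
state=P head=4 tape=YX_Y[X]XY__   (P,X)→(R,Y,L)
state=R head=3 tape=YX_[Y]YXY__   (R,Y)→(P,Y,R)
state=P head=4 tape=YX_Y[Y]XY__   (P,Y)→(R,X,R)
state=R head=5 tape=YX_YX[X]Y__   (R,X)→(Q,X,L)
state=Q head=4 tape=YX_Y[X]XY__   (Q,X)→(P,_,R)
state=P head=5 tape=YX_Y_[X]Y__   (P,X)→(R,Y,L)
state=R head=4 tape=YX_Y[_]YY__   (R,_)→(S,_,R)
state=S head=5 tape=YX_Y_[Y]Y__   (S,Y)→(S,_,R)
state=S head=6 tape=YX_Y__[Y]__   (S,Y)→(S,_,R)
state=S head=7 tape=YX_Y___[_]_   (S,_)→(S,Y,L)
state=S head=6 tape=YX_Y__[_]Y_   (S,_)→(S,Y,L)
state=S head=5 tape=YX_Y_[_]YY_   (S,_)→(S,Y,L)
state=S head=4 tape=YX_Y[_]YYY_   (S,_)→(S,Y,L)
state=S head=3 tape=YX_[Y]YYYY_   (S,Y)→(S,_,R)
state=S head=4 tape=YX__[Y]YYY_   (S,Y)→(S,_,R)
state=S head=5 tape=YX___[Y]YY_   (S,Y)→(S,_,R)
state=S head=6 tape=YX____[Y]Y_   (S,Y)→(S,_,R)
state=S head=7 tape=YX_____[Y]_   (S,Y)→(S,_,R)
state=S head=8 tape=YX______[_]   (S,_)→(S,Y,L)
state=S head=7 tape=YX_____[_]Y   (S,_)→(S,Y,L)
state=S head=6 tape=YX____[_]YY   (S,_)→(S,Y,L)
state=S head=5 tape=YX___[_]YYY   (S,_)→(S,Y,L)
state=S head=4 tape=YX__[_]YYYY   (S,_)→(S,Y,L)
state=S head=3 tape=YX_[_]YYYYY   (S,_)→(S,Y,L)
state=S head=2 tape=YX[_]YYYYYY   (S,_)→(S,Y,L)
state=S head=1 tape=Y[X]YYYYYYY   (S,X)→(Q,X,L)
state=Q head=0 tape=[Y]XYYYYYYY
After 34 steps: state Q, head at 0, tape YXYYYYYYY.

state Q, head at 0, tape YXYYYYYYY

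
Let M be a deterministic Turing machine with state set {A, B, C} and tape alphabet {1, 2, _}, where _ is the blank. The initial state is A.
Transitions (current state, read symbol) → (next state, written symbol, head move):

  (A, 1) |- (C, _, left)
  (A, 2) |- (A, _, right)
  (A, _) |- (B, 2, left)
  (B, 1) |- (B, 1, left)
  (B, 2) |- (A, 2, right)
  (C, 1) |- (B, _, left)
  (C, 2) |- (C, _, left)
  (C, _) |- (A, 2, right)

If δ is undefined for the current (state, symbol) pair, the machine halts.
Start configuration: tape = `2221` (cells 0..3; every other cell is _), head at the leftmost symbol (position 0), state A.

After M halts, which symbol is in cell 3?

A | [2]221_   read 2 → write _, move right, go to A
A | _[2]21_   read 2 → write _, move right, go to A
A | __[2]1_   read 2 → write _, move right, go to A
A | ___[1]_   read 1 → write _, move left, go to C
C | __[_]__   read _ → write 2, move right, go to A
A | __2[_]_   read _ → write 2, move left, go to B
B | __[2]2_   read 2 → write 2, move right, go to A
A | __2[2]_   read 2 → write _, move right, go to A
A | __2_[_]   read _ → write 2, move left, go to B
B | __2[_]2
Cell 3 holds _ when M halts.

_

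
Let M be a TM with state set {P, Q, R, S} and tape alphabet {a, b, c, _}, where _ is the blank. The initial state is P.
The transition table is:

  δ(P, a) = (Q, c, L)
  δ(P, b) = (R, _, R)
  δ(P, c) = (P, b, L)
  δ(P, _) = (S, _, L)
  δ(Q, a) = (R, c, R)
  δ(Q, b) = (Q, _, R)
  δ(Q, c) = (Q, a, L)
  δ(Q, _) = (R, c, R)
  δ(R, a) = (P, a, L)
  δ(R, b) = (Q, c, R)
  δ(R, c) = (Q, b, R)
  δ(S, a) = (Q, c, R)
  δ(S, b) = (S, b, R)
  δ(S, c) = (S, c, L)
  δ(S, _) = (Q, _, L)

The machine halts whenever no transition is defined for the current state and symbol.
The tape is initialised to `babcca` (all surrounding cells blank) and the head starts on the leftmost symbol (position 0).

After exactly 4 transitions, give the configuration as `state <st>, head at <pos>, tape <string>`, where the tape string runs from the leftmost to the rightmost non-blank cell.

state=P head=0 tape=__[b]abcca   (P,b)→(R,_,R)
state=R head=1 tape=___[a]bcca   (R,a)→(P,a,L)
state=P head=0 tape=__[_]abcca   (P,_)→(S,_,L)
state=S head=-1 tape=_[_]_abcca   (S,_)→(Q,_,L)
state=Q head=-2 tape=[_]__abcca
After 4 steps: state Q, head at -2, tape abcca.

state Q, head at -2, tape abcca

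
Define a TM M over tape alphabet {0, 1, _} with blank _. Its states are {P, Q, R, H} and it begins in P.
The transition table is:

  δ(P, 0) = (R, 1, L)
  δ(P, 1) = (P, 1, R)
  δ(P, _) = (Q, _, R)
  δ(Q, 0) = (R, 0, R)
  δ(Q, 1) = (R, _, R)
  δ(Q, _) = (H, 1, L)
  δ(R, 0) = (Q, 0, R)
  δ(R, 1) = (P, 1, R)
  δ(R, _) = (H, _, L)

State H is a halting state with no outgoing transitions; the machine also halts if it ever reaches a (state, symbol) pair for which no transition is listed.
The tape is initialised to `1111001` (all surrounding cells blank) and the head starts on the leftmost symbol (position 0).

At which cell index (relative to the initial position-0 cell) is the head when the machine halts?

state=P head=0 tape=[1]111001__   (P,1)→(P,1,R)
state=P head=1 tape=1[1]11001__   (P,1)→(P,1,R)
state=P head=2 tape=11[1]1001__   (P,1)→(P,1,R)
state=P head=3 tape=111[1]001__   (P,1)→(P,1,R)
state=P head=4 tape=1111[0]01__   (P,0)→(R,1,L)
state=R head=3 tape=111[1]101__   (R,1)→(P,1,R)
state=P head=4 tape=1111[1]01__   (P,1)→(P,1,R)
state=P head=5 tape=11111[0]1__   (P,0)→(R,1,L)
state=R head=4 tape=1111[1]11__   (R,1)→(P,1,R)
state=P head=5 tape=11111[1]1__   (P,1)→(P,1,R)
state=P head=6 tape=111111[1]__   (P,1)→(P,1,R)
state=P head=7 tape=1111111[_]_   (P,_)→(Q,_,R)
state=Q head=8 tape=1111111_[_]   (Q,_)→(H,1,L)
state=H head=7 tape=1111111[_]1
At halt the head is at cell 7.

7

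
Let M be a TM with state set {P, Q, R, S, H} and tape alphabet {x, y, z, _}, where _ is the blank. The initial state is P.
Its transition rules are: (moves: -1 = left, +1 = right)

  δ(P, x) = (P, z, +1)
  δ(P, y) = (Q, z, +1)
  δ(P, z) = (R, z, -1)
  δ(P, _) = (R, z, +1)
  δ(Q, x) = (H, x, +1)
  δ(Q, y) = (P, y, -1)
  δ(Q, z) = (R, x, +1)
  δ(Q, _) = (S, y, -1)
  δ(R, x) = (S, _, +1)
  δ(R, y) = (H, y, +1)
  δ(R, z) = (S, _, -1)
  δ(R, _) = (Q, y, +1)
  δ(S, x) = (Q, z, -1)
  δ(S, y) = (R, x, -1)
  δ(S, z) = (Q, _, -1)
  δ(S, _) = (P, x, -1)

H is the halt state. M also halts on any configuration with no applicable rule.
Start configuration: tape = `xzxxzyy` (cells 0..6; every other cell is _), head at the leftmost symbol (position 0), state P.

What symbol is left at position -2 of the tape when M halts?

x

state=P head=0 tape=____[x]zxxzyy   (P,x)→(P,z,+1)
state=P head=1 tape=____z[z]xxzyy   (P,z)→(R,z,-1)
state=R head=0 tape=____[z]zxxzyy   (R,z)→(S,_,-1)
state=S head=-1 tape=___[_]_zxxzyy   (S,_)→(P,x,-1)
state=P head=-2 tape=__[_]x_zxxzyy   (P,_)→(R,z,+1)
state=R head=-1 tape=__z[x]_zxxzyy   (R,x)→(S,_,+1)
state=S head=0 tape=__z_[_]zxxzyy   (S,_)→(P,x,-1)
state=P head=-1 tape=__z[_]xzxxzyy   (P,_)→(R,z,+1)
state=R head=0 tape=__zz[x]zxxzyy   (R,x)→(S,_,+1)
state=S head=1 tape=__zz_[z]xxzyy   (S,z)→(Q,_,-1)
state=Q head=0 tape=__zz[_]_xxzyy   (Q,_)→(S,y,-1)
state=S head=-1 tape=__z[z]y_xxzyy   (S,z)→(Q,_,-1)
state=Q head=-2 tape=__[z]_y_xxzyy   (Q,z)→(R,x,+1)
state=R head=-1 tape=__x[_]y_xxzyy   (R,_)→(Q,y,+1)
state=Q head=0 tape=__xy[y]_xxzyy   (Q,y)→(P,y,-1)
state=P head=-1 tape=__x[y]y_xxzyy   (P,y)→(Q,z,+1)
state=Q head=0 tape=__xz[y]_xxzyy   (Q,y)→(P,y,-1)
state=P head=-1 tape=__x[z]y_xxzyy   (P,z)→(R,z,-1)
state=R head=-2 tape=__[x]zy_xxzyy   (R,x)→(S,_,+1)
state=S head=-1 tape=___[z]y_xxzyy   (S,z)→(Q,_,-1)
state=Q head=-2 tape=__[_]_y_xxzyy   (Q,_)→(S,y,-1)
state=S head=-3 tape=_[_]y_y_xxzyy   (S,_)→(P,x,-1)
state=P head=-4 tape=[_]xy_y_xxzyy   (P,_)→(R,z,+1)
state=R head=-3 tape=z[x]y_y_xxzyy   (R,x)→(S,_,+1)
state=S head=-2 tape=z_[y]_y_xxzyy   (S,y)→(R,x,-1)
state=R head=-3 tape=z[_]x_y_xxzyy   (R,_)→(Q,y,+1)
state=Q head=-2 tape=zy[x]_y_xxzyy   (Q,x)→(H,x,+1)
state=H head=-1 tape=zyx[_]y_xxzyy
Cell -2 holds x when M halts.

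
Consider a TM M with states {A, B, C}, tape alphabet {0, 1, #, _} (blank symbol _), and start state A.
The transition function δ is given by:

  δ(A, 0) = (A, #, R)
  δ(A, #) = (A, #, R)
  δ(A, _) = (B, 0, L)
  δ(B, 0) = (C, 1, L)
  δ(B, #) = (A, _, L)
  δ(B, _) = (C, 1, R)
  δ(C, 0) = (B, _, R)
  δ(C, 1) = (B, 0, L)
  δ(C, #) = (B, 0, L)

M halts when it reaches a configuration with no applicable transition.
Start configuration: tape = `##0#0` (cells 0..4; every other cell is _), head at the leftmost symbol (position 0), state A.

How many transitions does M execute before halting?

state=A head=0 tape=__[#]#0#0_   (A,#)→(A,#,R)
state=A head=1 tape=__#[#]0#0_   (A,#)→(A,#,R)
state=A head=2 tape=__##[0]#0_   (A,0)→(A,#,R)
state=A head=3 tape=__###[#]0_   (A,#)→(A,#,R)
state=A head=4 tape=__####[0]_   (A,0)→(A,#,R)
state=A head=5 tape=__#####[_]   (A,_)→(B,0,L)
state=B head=4 tape=__####[#]0   (B,#)→(A,_,L)
state=A head=3 tape=__###[#]_0   (A,#)→(A,#,R)
state=A head=4 tape=__####[_]0   (A,_)→(B,0,L)
state=B head=3 tape=__###[#]00   (B,#)→(A,_,L)
state=A head=2 tape=__##[#]_00   (A,#)→(A,#,R)
state=A head=3 tape=__###[_]00   (A,_)→(B,0,L)
state=B head=2 tape=__##[#]000   (B,#)→(A,_,L)
state=A head=1 tape=__#[#]_000   (A,#)→(A,#,R)
state=A head=2 tape=__##[_]000   (A,_)→(B,0,L)
state=B head=1 tape=__#[#]0000   (B,#)→(A,_,L)
state=A head=0 tape=__[#]_0000   (A,#)→(A,#,R)
state=A head=1 tape=__#[_]0000   (A,_)→(B,0,L)
state=B head=0 tape=__[#]00000   (B,#)→(A,_,L)
state=A head=-1 tape=_[_]_00000   (A,_)→(B,0,L)
state=B head=-2 tape=[_]0_00000   (B,_)→(C,1,R)
state=C head=-1 tape=1[0]_00000   (C,0)→(B,_,R)
state=B head=0 tape=1_[_]00000   (B,_)→(C,1,R)
state=C head=1 tape=1_1[0]0000   (C,0)→(B,_,R)
state=B head=2 tape=1_1_[0]000   (B,0)→(C,1,L)
state=C head=1 tape=1_1[_]1000
M halts after 25 transitions.

25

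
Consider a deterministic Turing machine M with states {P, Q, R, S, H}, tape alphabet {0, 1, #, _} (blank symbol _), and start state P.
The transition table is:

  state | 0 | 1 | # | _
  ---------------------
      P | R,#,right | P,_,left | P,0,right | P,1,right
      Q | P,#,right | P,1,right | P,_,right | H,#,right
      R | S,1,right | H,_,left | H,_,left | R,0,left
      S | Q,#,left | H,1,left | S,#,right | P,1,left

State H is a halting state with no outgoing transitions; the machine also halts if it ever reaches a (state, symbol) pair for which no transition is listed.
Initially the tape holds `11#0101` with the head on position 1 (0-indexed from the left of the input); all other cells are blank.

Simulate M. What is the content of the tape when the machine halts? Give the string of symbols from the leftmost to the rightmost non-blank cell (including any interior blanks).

state=P head=1 tape=_1[1]#0101   (P,1)→(P,_,left)
state=P head=0 tape=_[1]_#0101   (P,1)→(P,_,left)
state=P head=-1 tape=[_]__#0101   (P,_)→(P,1,right)
state=P head=0 tape=1[_]_#0101   (P,_)→(P,1,right)
state=P head=1 tape=11[_]#0101   (P,_)→(P,1,right)
state=P head=2 tape=111[#]0101   (P,#)→(P,0,right)
state=P head=3 tape=1110[0]101   (P,0)→(R,#,right)
state=R head=4 tape=1110#[1]01   (R,1)→(H,_,left)
state=H head=3 tape=1110[#]_01
The non-blank tape span at halt is 1110#_01.

1110#_01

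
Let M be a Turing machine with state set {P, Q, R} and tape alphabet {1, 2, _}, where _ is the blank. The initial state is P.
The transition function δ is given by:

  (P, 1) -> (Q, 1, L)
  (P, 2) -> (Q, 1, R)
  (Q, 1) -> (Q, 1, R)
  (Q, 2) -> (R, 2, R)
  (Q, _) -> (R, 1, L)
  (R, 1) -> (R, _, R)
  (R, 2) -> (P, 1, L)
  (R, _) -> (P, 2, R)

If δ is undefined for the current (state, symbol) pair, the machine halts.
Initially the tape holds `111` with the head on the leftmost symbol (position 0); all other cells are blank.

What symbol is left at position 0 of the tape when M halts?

P | __[1]11__   read 1 → write 1, move L, go to Q
Q | _[_]111__   read _ → write 1, move L, go to R
R | [_]1111__   read _ → write 2, move R, go to P
P | 2[1]111__   read 1 → write 1, move L, go to Q
Q | [2]1111__   read 2 → write 2, move R, go to R
R | 2[1]111__   read 1 → write _, move R, go to R
R | 2_[1]11__   read 1 → write _, move R, go to R
R | 2__[1]1__   read 1 → write _, move R, go to R
R | 2___[1]__   read 1 → write _, move R, go to R
R | 2____[_]_   read _ → write 2, move R, go to P
P | 2____2[_]
Cell 0 holds _ when M halts.

_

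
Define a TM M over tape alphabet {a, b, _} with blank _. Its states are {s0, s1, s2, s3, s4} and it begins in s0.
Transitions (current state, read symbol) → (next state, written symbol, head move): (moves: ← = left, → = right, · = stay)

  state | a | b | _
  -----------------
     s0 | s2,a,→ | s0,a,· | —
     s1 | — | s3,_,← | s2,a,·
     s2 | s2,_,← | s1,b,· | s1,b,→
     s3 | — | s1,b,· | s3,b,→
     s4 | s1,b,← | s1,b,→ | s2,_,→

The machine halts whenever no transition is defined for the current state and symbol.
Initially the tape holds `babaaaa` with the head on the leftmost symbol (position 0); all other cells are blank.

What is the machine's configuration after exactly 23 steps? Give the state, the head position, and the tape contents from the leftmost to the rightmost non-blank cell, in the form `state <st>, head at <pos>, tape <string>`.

state=s0 head=0 tape=___[b]abaaaa   (s0,b)→(s0,a,·)
state=s0 head=0 tape=___[a]abaaaa   (s0,a)→(s2,a,→)
state=s2 head=1 tape=___a[a]baaaa   (s2,a)→(s2,_,←)
state=s2 head=0 tape=___[a]_baaaa   (s2,a)→(s2,_,←)
state=s2 head=-1 tape=__[_]__baaaa   (s2,_)→(s1,b,→)
state=s1 head=0 tape=__b[_]_baaaa   (s1,_)→(s2,a,·)
state=s2 head=0 tape=__b[a]_baaaa   (s2,a)→(s2,_,←)
state=s2 head=-1 tape=__[b]__baaaa   (s2,b)→(s1,b,·)
state=s1 head=-1 tape=__[b]__baaaa   (s1,b)→(s3,_,←)
state=s3 head=-2 tape=_[_]___baaaa   (s3,_)→(s3,b,→)
state=s3 head=-1 tape=_b[_]__baaaa   (s3,_)→(s3,b,→)
state=s3 head=0 tape=_bb[_]_baaaa   (s3,_)→(s3,b,→)
state=s3 head=1 tape=_bbb[_]baaaa   (s3,_)→(s3,b,→)
state=s3 head=2 tape=_bbbb[b]aaaa   (s3,b)→(s1,b,·)
state=s1 head=2 tape=_bbbb[b]aaaa   (s1,b)→(s3,_,←)
state=s3 head=1 tape=_bbb[b]_aaaa   (s3,b)→(s1,b,·)
state=s1 head=1 tape=_bbb[b]_aaaa   (s1,b)→(s3,_,←)
state=s3 head=0 tape=_bb[b]__aaaa   (s3,b)→(s1,b,·)
state=s1 head=0 tape=_bb[b]__aaaa   (s1,b)→(s3,_,←)
state=s3 head=-1 tape=_b[b]___aaaa   (s3,b)→(s1,b,·)
state=s1 head=-1 tape=_b[b]___aaaa   (s1,b)→(s3,_,←)
state=s3 head=-2 tape=_[b]____aaaa   (s3,b)→(s1,b,·)
state=s1 head=-2 tape=_[b]____aaaa   (s1,b)→(s3,_,←)
state=s3 head=-3 tape=[_]_____aaaa
After 23 steps: state s3, head at -3, tape aaaa.

state s3, head at -3, tape aaaa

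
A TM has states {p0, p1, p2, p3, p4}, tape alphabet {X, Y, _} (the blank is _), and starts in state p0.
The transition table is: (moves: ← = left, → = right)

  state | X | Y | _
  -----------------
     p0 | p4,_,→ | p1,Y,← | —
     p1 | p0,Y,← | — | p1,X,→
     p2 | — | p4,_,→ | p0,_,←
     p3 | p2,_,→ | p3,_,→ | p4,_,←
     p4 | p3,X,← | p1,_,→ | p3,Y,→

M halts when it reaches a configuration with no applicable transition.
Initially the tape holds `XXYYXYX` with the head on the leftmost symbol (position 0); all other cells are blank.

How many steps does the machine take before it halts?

10

p0 | _[X]XYYXYX   read X → write _, move →, go to p4
p4 | __[X]YYXYX   read X → write X, move ←, go to p3
p3 | _[_]XYYXYX   read _ → write _, move ←, go to p4
p4 | [_]_XYYXYX   read _ → write Y, move →, go to p3
p3 | Y[_]XYYXYX   read _ → write _, move ←, go to p4
p4 | [Y]_XYYXYX   read Y → write _, move →, go to p1
p1 | _[_]XYYXYX   read _ → write X, move →, go to p1
p1 | _X[X]YYXYX   read X → write Y, move ←, go to p0
p0 | _[X]YYYXYX   read X → write _, move →, go to p4
p4 | __[Y]YYXYX   read Y → write _, move →, go to p1
p1 | ___[Y]YXYX
M halts after 10 transitions.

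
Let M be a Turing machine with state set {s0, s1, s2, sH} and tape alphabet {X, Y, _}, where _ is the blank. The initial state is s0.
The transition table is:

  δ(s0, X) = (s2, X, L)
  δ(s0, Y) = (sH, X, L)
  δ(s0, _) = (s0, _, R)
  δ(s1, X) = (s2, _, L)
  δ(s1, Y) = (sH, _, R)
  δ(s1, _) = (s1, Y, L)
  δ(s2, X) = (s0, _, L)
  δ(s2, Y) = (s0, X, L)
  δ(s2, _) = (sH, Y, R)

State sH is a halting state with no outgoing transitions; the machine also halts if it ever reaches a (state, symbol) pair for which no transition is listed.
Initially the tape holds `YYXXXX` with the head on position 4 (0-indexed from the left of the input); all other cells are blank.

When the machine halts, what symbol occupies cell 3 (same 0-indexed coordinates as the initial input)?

state=s0 head=4 tape=_YYXX[X]X   (s0,X)→(s2,X,L)
state=s2 head=3 tape=_YYX[X]XX   (s2,X)→(s0,_,L)
state=s0 head=2 tape=_YY[X]_XX   (s0,X)→(s2,X,L)
state=s2 head=1 tape=_Y[Y]X_XX   (s2,Y)→(s0,X,L)
state=s0 head=0 tape=_[Y]XX_XX   (s0,Y)→(sH,X,L)
state=sH head=-1 tape=[_]XXX_XX
Cell 3 holds _ when M halts.

_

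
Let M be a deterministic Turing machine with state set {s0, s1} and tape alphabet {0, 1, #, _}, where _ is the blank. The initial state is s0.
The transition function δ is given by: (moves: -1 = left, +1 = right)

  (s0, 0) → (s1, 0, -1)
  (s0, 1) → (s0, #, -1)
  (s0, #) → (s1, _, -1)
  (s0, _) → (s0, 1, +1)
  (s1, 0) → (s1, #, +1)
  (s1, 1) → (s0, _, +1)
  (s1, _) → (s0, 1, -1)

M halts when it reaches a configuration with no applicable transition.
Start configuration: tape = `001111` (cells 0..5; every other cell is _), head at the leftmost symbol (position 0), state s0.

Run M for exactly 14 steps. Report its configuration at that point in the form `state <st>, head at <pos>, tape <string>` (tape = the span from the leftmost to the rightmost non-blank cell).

state s0, head at 0, tape 001111

state=s0 head=0 tape=___[0]01111   (s0,0)→(s1,0,-1)
state=s1 head=-1 tape=__[_]001111   (s1,_)→(s0,1,-1)
state=s0 head=-2 tape=_[_]1001111   (s0,_)→(s0,1,+1)
state=s0 head=-1 tape=_1[1]001111   (s0,1)→(s0,#,-1)
state=s0 head=-2 tape=_[1]#001111   (s0,1)→(s0,#,-1)
state=s0 head=-3 tape=[_]##001111   (s0,_)→(s0,1,+1)
state=s0 head=-2 tape=1[#]#001111   (s0,#)→(s1,_,-1)
state=s1 head=-3 tape=[1]_#001111   (s1,1)→(s0,_,+1)
state=s0 head=-2 tape=_[_]#001111   (s0,_)→(s0,1,+1)
state=s0 head=-1 tape=_1[#]001111   (s0,#)→(s1,_,-1)
state=s1 head=-2 tape=_[1]_001111   (s1,1)→(s0,_,+1)
state=s0 head=-1 tape=__[_]001111   (s0,_)→(s0,1,+1)
state=s0 head=0 tape=__1[0]01111   (s0,0)→(s1,0,-1)
state=s1 head=-1 tape=__[1]001111   (s1,1)→(s0,_,+1)
state=s0 head=0 tape=___[0]01111
After 14 steps: state s0, head at 0, tape 001111.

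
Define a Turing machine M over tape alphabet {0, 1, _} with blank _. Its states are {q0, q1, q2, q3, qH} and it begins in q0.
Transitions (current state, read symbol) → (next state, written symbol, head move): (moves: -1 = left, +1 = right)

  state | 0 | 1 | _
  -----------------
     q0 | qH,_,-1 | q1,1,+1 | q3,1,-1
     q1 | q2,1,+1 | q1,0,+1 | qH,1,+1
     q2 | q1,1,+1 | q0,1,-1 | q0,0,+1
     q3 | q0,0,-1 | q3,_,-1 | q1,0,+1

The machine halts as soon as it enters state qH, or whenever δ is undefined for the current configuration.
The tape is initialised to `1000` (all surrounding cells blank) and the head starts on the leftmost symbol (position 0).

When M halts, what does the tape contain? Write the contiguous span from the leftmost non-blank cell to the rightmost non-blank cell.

state=q0 head=0 tape=[1]000____   (q0,1)→(q1,1,+1)
state=q1 head=1 tape=1[0]00____   (q1,0)→(q2,1,+1)
state=q2 head=2 tape=11[0]0____   (q2,0)→(q1,1,+1)
state=q1 head=3 tape=111[0]____   (q1,0)→(q2,1,+1)
state=q2 head=4 tape=1111[_]___   (q2,_)→(q0,0,+1)
state=q0 head=5 tape=11110[_]__   (q0,_)→(q3,1,-1)
state=q3 head=4 tape=1111[0]1__   (q3,0)→(q0,0,-1)
state=q0 head=3 tape=111[1]01__   (q0,1)→(q1,1,+1)
state=q1 head=4 tape=1111[0]1__   (q1,0)→(q2,1,+1)
state=q2 head=5 tape=11111[1]__   (q2,1)→(q0,1,-1)
state=q0 head=4 tape=1111[1]1__   (q0,1)→(q1,1,+1)
state=q1 head=5 tape=11111[1]__   (q1,1)→(q1,0,+1)
state=q1 head=6 tape=111110[_]_   (q1,_)→(qH,1,+1)
state=qH head=7 tape=1111101[_]
The non-blank tape span at halt is 1111101.

1111101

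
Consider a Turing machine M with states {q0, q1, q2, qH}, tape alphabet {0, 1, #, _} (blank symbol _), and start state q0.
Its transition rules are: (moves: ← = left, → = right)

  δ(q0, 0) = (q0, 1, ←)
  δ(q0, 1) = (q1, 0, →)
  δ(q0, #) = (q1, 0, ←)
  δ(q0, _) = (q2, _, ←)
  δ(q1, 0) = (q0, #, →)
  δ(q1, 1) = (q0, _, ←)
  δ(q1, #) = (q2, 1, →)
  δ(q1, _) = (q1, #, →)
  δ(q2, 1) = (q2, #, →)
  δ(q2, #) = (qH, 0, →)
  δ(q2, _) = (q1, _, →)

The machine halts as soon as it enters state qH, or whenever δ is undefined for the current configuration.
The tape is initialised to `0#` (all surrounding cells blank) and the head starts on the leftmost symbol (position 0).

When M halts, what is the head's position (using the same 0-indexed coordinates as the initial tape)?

0

q0 | __[0]#   read 0 → write 1, move ←, go to q0
q0 | _[_]1#   read _ → write _, move ←, go to q2
q2 | [_]_1#   read _ → write _, move →, go to q1
q1 | _[_]1#   read _ → write #, move →, go to q1
q1 | _#[1]#   read 1 → write _, move ←, go to q0
q0 | _[#]_#   read # → write 0, move ←, go to q1
q1 | [_]0_#   read _ → write #, move →, go to q1
q1 | #[0]_#   read 0 → write #, move →, go to q0
q0 | ##[_]#   read _ → write _, move ←, go to q2
q2 | #[#]_#   read # → write 0, move →, go to qH
qH | #0[_]#
At halt the head is at cell 0.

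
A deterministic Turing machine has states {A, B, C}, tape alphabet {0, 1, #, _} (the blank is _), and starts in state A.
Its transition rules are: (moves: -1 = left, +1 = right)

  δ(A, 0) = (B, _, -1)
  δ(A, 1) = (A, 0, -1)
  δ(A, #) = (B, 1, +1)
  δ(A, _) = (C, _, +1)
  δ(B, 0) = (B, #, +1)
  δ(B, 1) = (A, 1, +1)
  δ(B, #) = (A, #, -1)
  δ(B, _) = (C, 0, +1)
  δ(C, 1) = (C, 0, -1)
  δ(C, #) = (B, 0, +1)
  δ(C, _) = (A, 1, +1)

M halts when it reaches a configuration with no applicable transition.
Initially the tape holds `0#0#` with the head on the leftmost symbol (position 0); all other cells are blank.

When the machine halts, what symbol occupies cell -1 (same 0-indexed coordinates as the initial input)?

1

state=A head=0 tape=__[0]#0#   (A,0)→(B,_,-1)
state=B head=-1 tape=_[_]_#0#   (B,_)→(C,0,+1)
state=C head=0 tape=_0[_]#0#   (C,_)→(A,1,+1)
state=A head=1 tape=_01[#]0#   (A,#)→(B,1,+1)
state=B head=2 tape=_011[0]#   (B,0)→(B,#,+1)
state=B head=3 tape=_011#[#]   (B,#)→(A,#,-1)
state=A head=2 tape=_011[#]#   (A,#)→(B,1,+1)
state=B head=3 tape=_0111[#]   (B,#)→(A,#,-1)
state=A head=2 tape=_011[1]#   (A,1)→(A,0,-1)
state=A head=1 tape=_01[1]0#   (A,1)→(A,0,-1)
state=A head=0 tape=_0[1]00#   (A,1)→(A,0,-1)
state=A head=-1 tape=_[0]000#   (A,0)→(B,_,-1)
state=B head=-2 tape=[_]_000#   (B,_)→(C,0,+1)
state=C head=-1 tape=0[_]000#   (C,_)→(A,1,+1)
state=A head=0 tape=01[0]00#   (A,0)→(B,_,-1)
state=B head=-1 tape=0[1]_00#   (B,1)→(A,1,+1)
state=A head=0 tape=01[_]00#   (A,_)→(C,_,+1)
state=C head=1 tape=01_[0]0#
Cell -1 holds 1 when M halts.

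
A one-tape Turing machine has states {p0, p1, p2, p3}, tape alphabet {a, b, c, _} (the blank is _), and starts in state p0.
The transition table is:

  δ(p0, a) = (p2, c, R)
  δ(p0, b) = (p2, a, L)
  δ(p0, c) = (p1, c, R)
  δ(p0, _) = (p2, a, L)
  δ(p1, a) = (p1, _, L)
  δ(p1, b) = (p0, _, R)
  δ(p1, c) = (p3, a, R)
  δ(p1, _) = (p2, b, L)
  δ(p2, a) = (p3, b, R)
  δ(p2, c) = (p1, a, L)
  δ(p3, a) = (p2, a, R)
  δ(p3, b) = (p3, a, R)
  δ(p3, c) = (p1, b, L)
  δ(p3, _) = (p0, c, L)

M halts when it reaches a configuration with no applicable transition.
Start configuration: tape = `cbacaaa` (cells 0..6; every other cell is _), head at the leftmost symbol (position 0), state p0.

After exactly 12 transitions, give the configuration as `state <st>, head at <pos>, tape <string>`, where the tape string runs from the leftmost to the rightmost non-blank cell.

p0 | [c]bacaaa_   read c → write c, move R, go to p1
p1 | c[b]acaaa_   read b → write _, move R, go to p0
p0 | c_[a]caaa_   read a → write c, move R, go to p2
p2 | c_c[c]aaa_   read c → write a, move L, go to p1
p1 | c_[c]aaaa_   read c → write a, move R, go to p3
p3 | c_a[a]aaa_   read a → write a, move R, go to p2
p2 | c_aa[a]aa_   read a → write b, move R, go to p3
p3 | c_aab[a]a_   read a → write a, move R, go to p2
p2 | c_aaba[a]_   read a → write b, move R, go to p3
p3 | c_aabab[_]   read _ → write c, move L, go to p0
p0 | c_aaba[b]c   read b → write a, move L, go to p2
p2 | c_aab[a]ac   read a → write b, move R, go to p3
p3 | c_aabb[a]c
After 12 steps: state p3, head at 6, tape c_aabbac.

state p3, head at 6, tape c_aabbac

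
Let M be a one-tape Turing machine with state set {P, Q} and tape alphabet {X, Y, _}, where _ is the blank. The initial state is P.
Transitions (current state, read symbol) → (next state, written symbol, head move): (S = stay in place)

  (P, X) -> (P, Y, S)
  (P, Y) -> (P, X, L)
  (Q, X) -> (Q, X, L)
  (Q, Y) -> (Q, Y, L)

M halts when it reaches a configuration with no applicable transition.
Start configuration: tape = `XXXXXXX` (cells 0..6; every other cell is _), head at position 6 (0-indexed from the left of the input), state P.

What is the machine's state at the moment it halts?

P

state=P head=6 tape=_XXXXXX[X]   (P,X)→(P,Y,S)
state=P head=6 tape=_XXXXXX[Y]   (P,Y)→(P,X,L)
state=P head=5 tape=_XXXXX[X]X   (P,X)→(P,Y,S)
state=P head=5 tape=_XXXXX[Y]X   (P,Y)→(P,X,L)
state=P head=4 tape=_XXXX[X]XX   (P,X)→(P,Y,S)
state=P head=4 tape=_XXXX[Y]XX   (P,Y)→(P,X,L)
state=P head=3 tape=_XXX[X]XXX   (P,X)→(P,Y,S)
state=P head=3 tape=_XXX[Y]XXX   (P,Y)→(P,X,L)
state=P head=2 tape=_XX[X]XXXX   (P,X)→(P,Y,S)
state=P head=2 tape=_XX[Y]XXXX   (P,Y)→(P,X,L)
state=P head=1 tape=_X[X]XXXXX   (P,X)→(P,Y,S)
state=P head=1 tape=_X[Y]XXXXX   (P,Y)→(P,X,L)
state=P head=0 tape=_[X]XXXXXX   (P,X)→(P,Y,S)
state=P head=0 tape=_[Y]XXXXXX   (P,Y)→(P,X,L)
state=P head=-1 tape=[_]XXXXXXX
No transition is defined for (P, _); M halts in state P.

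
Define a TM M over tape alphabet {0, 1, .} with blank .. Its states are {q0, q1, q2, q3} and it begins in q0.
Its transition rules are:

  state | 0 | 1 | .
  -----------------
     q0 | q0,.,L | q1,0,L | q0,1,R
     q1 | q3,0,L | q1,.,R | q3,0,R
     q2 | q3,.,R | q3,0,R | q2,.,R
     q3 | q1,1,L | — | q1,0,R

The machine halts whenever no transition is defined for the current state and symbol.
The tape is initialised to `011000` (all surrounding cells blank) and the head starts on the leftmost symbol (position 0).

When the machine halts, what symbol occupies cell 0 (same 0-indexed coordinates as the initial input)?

1

q0 | .[0]11000   read 0 → write ., move L, go to q0
q0 | [.].11000   read . → write 1, move R, go to q0
q0 | 1[.]11000   read . → write 1, move R, go to q0
q0 | 11[1]1000   read 1 → write 0, move L, go to q1
q1 | 1[1]01000   read 1 → write ., move R, go to q1
q1 | 1.[0]1000   read 0 → write 0, move L, go to q3
q3 | 1[.]01000   read . → write 0, move R, go to q1
q1 | 10[0]1000   read 0 → write 0, move L, go to q3
q3 | 1[0]01000   read 0 → write 1, move L, go to q1
q1 | [1]101000   read 1 → write ., move R, go to q1
q1 | .[1]01000   read 1 → write ., move R, go to q1
q1 | ..[0]1000   read 0 → write 0, move L, go to q3
q3 | .[.]01000   read . → write 0, move R, go to q1
q1 | .0[0]1000   read 0 → write 0, move L, go to q3
q3 | .[0]01000   read 0 → write 1, move L, go to q1
q1 | [.]101000   read . → write 0, move R, go to q3
q3 | 0[1]01000
Cell 0 holds 1 when M halts.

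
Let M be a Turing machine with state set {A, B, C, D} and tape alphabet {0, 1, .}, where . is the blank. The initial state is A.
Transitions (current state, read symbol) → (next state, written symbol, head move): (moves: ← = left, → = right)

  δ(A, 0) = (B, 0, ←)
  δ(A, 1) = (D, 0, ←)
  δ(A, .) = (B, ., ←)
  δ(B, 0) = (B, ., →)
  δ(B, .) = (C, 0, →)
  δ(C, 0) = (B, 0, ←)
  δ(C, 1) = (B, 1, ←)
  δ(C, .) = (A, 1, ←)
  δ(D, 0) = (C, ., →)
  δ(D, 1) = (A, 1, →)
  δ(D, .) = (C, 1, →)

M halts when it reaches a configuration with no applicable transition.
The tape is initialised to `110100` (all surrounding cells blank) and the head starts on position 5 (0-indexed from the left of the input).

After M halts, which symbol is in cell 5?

.

state=A head=5 tape=11010[0]..   (A,0)→(B,0,←)
state=B head=4 tape=1101[0]0..   (B,0)→(B,.,→)
state=B head=5 tape=1101.[0]..   (B,0)→(B,.,→)
state=B head=6 tape=1101..[.].   (B,.)→(C,0,→)
state=C head=7 tape=1101..0[.]   (C,.)→(A,1,←)
state=A head=6 tape=1101..[0]1   (A,0)→(B,0,←)
state=B head=5 tape=1101.[.]01   (B,.)→(C,0,→)
state=C head=6 tape=1101.0[0]1   (C,0)→(B,0,←)
state=B head=5 tape=1101.[0]01   (B,0)→(B,.,→)
state=B head=6 tape=1101..[0]1   (B,0)→(B,.,→)
state=B head=7 tape=1101...[1]
Cell 5 holds . when M halts.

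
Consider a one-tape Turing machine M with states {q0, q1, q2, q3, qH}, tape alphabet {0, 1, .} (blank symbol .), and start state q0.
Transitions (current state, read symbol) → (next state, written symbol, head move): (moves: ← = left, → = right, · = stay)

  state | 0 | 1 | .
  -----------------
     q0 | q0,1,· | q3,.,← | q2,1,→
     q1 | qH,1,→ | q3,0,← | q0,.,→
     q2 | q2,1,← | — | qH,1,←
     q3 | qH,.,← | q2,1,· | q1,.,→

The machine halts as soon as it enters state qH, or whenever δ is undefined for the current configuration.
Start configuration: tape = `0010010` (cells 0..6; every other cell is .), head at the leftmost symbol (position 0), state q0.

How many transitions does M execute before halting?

28

state=q0 head=0 tape=.[0]010010..   (q0,0)→(q0,1,·)
state=q0 head=0 tape=.[1]010010..   (q0,1)→(q3,.,←)
state=q3 head=-1 tape=[.].010010..   (q3,.)→(q1,.,→)
state=q1 head=0 tape=.[.]010010..   (q1,.)→(q0,.,→)
state=q0 head=1 tape=..[0]10010..   (q0,0)→(q0,1,·)
state=q0 head=1 tape=..[1]10010..   (q0,1)→(q3,.,←)
state=q3 head=0 tape=.[.].10010..   (q3,.)→(q1,.,→)
state=q1 head=1 tape=..[.]10010..   (q1,.)→(q0,.,→)
state=q0 head=2 tape=...[1]0010..   (q0,1)→(q3,.,←)
state=q3 head=1 tape=..[.].0010..   (q3,.)→(q1,.,→)
state=q1 head=2 tape=...[.]0010..   (q1,.)→(q0,.,→)
state=q0 head=3 tape=....[0]010..   (q0,0)→(q0,1,·)
state=q0 head=3 tape=....[1]010..   (q0,1)→(q3,.,←)
state=q3 head=2 tape=...[.].010..   (q3,.)→(q1,.,→)
state=q1 head=3 tape=....[.]010..   (q1,.)→(q0,.,→)
state=q0 head=4 tape=.....[0]10..   (q0,0)→(q0,1,·)
state=q0 head=4 tape=.....[1]10..   (q0,1)→(q3,.,←)
state=q3 head=3 tape=....[.].10..   (q3,.)→(q1,.,→)
state=q1 head=4 tape=.....[.]10..   (q1,.)→(q0,.,→)
state=q0 head=5 tape=......[1]0..   (q0,1)→(q3,.,←)
state=q3 head=4 tape=.....[.].0..   (q3,.)→(q1,.,→)
state=q1 head=5 tape=......[.]0..   (q1,.)→(q0,.,→)
state=q0 head=6 tape=.......[0]..   (q0,0)→(q0,1,·)
state=q0 head=6 tape=.......[1]..   (q0,1)→(q3,.,←)
state=q3 head=5 tape=......[.]...   (q3,.)→(q1,.,→)
state=q1 head=6 tape=.......[.]..   (q1,.)→(q0,.,→)
state=q0 head=7 tape=........[.].   (q0,.)→(q2,1,→)
state=q2 head=8 tape=........1[.]   (q2,.)→(qH,1,←)
state=qH head=7 tape=........[1]1
M halts after 28 transitions.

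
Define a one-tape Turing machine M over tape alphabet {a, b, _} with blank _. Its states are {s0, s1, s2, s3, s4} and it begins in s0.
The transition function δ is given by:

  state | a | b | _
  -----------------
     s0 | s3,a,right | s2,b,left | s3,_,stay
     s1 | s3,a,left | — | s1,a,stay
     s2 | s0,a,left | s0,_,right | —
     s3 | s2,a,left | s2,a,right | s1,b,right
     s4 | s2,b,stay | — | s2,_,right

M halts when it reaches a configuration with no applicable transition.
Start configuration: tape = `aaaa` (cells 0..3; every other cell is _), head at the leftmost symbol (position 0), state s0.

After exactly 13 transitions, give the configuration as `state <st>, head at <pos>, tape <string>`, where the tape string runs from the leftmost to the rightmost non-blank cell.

s0 | __[a]aaa   read a → write a, move right, go to s3
s3 | __a[a]aa   read a → write a, move left, go to s2
s2 | __[a]aaa   read a → write a, move left, go to s0
s0 | _[_]aaaa   read _ → write _, move stay, go to s3
s3 | _[_]aaaa   read _ → write b, move right, go to s1
s1 | _b[a]aaa   read a → write a, move left, go to s3
s3 | _[b]aaaa   read b → write a, move right, go to s2
s2 | _a[a]aaa   read a → write a, move left, go to s0
s0 | _[a]aaaa   read a → write a, move right, go to s3
s3 | _a[a]aaa   read a → write a, move left, go to s2
s2 | _[a]aaaa   read a → write a, move left, go to s0
s0 | [_]aaaaa   read _ → write _, move stay, go to s3
s3 | [_]aaaaa   read _ → write b, move right, go to s1
s1 | b[a]aaaa
After 13 steps: state s1, head at -1, tape baaaaa.

state s1, head at -1, tape baaaaa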